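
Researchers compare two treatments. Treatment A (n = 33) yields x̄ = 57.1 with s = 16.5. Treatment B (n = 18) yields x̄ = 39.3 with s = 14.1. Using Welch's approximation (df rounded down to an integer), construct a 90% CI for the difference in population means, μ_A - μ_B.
(10.40, 25.20)

Difference: x̄₁ - x̄₂ = 17.80
SE = √(s₁²/n₁ + s₂²/n₂) = √(16.5²/33 + 14.1²/18) = 4.3926
df = 40.02 → 40 (Welch–Satterthwaite, rounded down)
t* = 1.684

CI: 17.80 ± 1.684 · 4.3926 = 17.80 ± 7.40 = (10.40, 25.20)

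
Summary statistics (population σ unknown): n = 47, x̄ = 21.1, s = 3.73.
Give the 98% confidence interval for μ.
(19.79, 22.41)

t-interval (σ unknown):
df = n - 1 = 46
t* = 2.410 for 98% confidence

Margin of error = t* · s/√n = 2.410 · 3.73/√47 = 1.31

CI: (19.79, 22.41)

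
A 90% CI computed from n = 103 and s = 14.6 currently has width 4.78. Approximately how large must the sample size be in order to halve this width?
n ≈ 412

CI width ∝ 1/√n
To reduce width by factor 2, need √n to grow by 2 → need 2² = 4 times as many samples.

Current: n = 103, width = 4.78
New: n = 412, width ≈ 2.37

Width reduced by factor of 4.78/2.37 = 2.02.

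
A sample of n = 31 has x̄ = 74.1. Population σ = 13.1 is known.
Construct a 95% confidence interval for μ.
(69.49, 78.71)

z-interval (σ known):
z* = 1.960 for 95% confidence

Margin of error = z* · σ/√n = 1.960 · 13.1/√31 = 4.61

CI: (74.1 - 4.61, 74.1 + 4.61) = (69.49, 78.71)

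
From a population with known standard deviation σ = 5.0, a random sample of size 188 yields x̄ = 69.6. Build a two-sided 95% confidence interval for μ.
(68.89, 70.31)

z-interval (σ known):
z* = 1.960 for 95% confidence

Margin of error = z* · σ/√n = 1.960 · 5.0/√188 = 0.71

CI: (69.6 - 0.71, 69.6 + 0.71) = (68.89, 70.31)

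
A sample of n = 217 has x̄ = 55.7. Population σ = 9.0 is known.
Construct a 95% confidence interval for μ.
(54.50, 56.90)

z-interval (σ known):
z* = 1.960 for 95% confidence

Margin of error = z* · σ/√n = 1.960 · 9.0/√217 = 1.20

CI: (55.7 - 1.20, 55.7 + 1.20) = (54.50, 56.90)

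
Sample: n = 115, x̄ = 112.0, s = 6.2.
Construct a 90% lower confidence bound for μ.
μ ≥ 111.25

Lower bound (one-sided):
t* = 1.289 (one-sided for 90%)
Lower bound = x̄ - t* · s/√n = 112.0 - 1.289 · 6.2/√115 = 111.25

We are 90% confident that μ ≥ 111.25.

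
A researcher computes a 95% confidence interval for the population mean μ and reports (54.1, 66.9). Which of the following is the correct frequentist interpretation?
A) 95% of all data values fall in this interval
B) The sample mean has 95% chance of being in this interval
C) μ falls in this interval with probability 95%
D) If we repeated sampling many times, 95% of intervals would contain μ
D

A) Wrong — a CI is about the parameter μ, not individual data values.
B) Wrong — x̄ is observed and sits in the interval by construction.
C) Wrong — μ is fixed; the randomness lives in the interval, not in μ.
D) Correct — this is the frequentist long-run coverage interpretation.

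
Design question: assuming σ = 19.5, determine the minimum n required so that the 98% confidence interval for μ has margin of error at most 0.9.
n ≥ 2540

For margin E ≤ 0.9:
n ≥ (z* · σ / E)²
n ≥ (2.326 · 19.5 / 0.9)²
n ≥ 2539.82

Minimum n = 2540 (rounding up)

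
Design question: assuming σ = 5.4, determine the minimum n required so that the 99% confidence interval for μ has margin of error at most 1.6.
n ≥ 76

For margin E ≤ 1.6:
n ≥ (z* · σ / E)²
n ≥ (2.576 · 5.4 / 1.6)²
n ≥ 75.59

Minimum n = 76 (rounding up)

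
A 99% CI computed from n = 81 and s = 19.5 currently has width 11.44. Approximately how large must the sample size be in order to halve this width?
n ≈ 324

CI width ∝ 1/√n
To reduce width by factor 2, need √n to grow by 2 → need 2² = 4 times as many samples.

Current: n = 81, width = 11.44
New: n = 324, width ≈ 5.61

Width reduced by factor of 11.44/5.61 = 2.04.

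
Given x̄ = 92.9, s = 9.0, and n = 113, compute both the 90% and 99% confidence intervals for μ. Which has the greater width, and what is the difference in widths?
99% CI is wider by 1.63

df = 112
90% CI: t* = 1.659, (91.50, 94.30), width = 2 · t* · s/√n = 2.81
99% CI: t* = 2.620, (90.68, 95.12), width = 2 · t* · s/√n = 4.44

The 99% CI is wider by 4.44 - 2.81 = 1.63.
Higher confidence requires a wider interval.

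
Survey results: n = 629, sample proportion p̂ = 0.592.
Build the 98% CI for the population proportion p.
(0.546, 0.638)

Proportion CI:
SE = √(p̂(1-p̂)/n) = √(0.592 · 0.408 / 629) = 0.01960

z* = 2.326
Margin = z* · SE = 2.326 · 0.01960 = 0.0456

CI: 0.592 ± 0.0456 = (0.546, 0.638)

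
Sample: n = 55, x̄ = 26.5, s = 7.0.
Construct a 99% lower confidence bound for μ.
μ ≥ 24.24

Lower bound (one-sided):
t* = 2.397 (one-sided for 99%)
Lower bound = x̄ - t* · s/√n = 26.5 - 2.397 · 7.0/√55 = 24.24

We are 99% confident that μ ≥ 24.24.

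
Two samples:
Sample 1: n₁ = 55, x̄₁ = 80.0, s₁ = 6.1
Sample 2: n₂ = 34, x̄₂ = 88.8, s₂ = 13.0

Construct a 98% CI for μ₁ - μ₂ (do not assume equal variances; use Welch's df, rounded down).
(-14.55, -3.05)

Difference: x̄₁ - x̄₂ = -8.80
SE = √(s₁²/n₁ + s₂²/n₂) = √(6.1²/55 + 13.0²/34) = 2.3764
df = 42.12 → 42 (Welch–Satterthwaite, rounded down)
t* = 2.418

CI: -8.80 ± 2.418 · 2.3764 = -8.80 ± 5.75 = (-14.55, -3.05)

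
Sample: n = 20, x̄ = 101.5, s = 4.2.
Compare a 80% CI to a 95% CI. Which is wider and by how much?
95% CI is wider by 1.44

df = 19
80% CI: t* = 1.328, (100.25, 102.75), width = 2 · t* · s/√n = 2.49
95% CI: t* = 2.093, (99.53, 103.47), width = 2 · t* · s/√n = 3.93

The 95% CI is wider by 3.93 - 2.49 = 1.44.
Higher confidence requires a wider interval.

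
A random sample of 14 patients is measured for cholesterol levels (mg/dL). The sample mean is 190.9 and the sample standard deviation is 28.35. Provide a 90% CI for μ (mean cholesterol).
(177.48, 204.32)

t-interval (σ unknown):
df = n - 1 = 13
t* = 1.771 for 90% confidence

Margin of error = t* · s/√n = 1.771 · 28.35/√14 = 13.42

CI: (177.48, 204.32)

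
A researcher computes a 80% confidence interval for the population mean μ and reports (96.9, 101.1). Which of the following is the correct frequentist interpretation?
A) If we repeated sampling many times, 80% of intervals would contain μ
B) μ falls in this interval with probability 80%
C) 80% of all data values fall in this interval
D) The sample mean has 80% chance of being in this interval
A

A) Correct — this is the frequentist long-run coverage interpretation.
B) Wrong — μ is fixed; the randomness lives in the interval, not in μ.
C) Wrong — a CI is about the parameter μ, not individual data values.
D) Wrong — x̄ is observed and sits in the interval by construction.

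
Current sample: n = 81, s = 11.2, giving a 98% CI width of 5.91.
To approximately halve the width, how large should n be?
n ≈ 324

CI width ∝ 1/√n
To reduce width by factor 2, need √n to grow by 2 → need 2² = 4 times as many samples.

Current: n = 81, width = 5.91
New: n = 324, width ≈ 2.91

Width reduced by factor of 5.91/2.91 = 2.03.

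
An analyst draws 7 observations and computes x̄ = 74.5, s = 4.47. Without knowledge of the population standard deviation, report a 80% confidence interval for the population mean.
(72.07, 76.93)

t-interval (σ unknown):
df = n - 1 = 6
t* = 1.440 for 80% confidence

Margin of error = t* · s/√n = 1.440 · 4.47/√7 = 2.43

CI: (72.07, 76.93)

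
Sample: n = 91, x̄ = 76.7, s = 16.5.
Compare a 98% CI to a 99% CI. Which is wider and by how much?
99% CI is wider by 0.91

df = 90
98% CI: t* = 2.368, (72.60, 80.80), width = 2 · t* · s/√n = 8.19
99% CI: t* = 2.632, (72.15, 81.25), width = 2 · t* · s/√n = 9.10

The 99% CI is wider by 9.10 - 8.19 = 0.91.
Higher confidence requires a wider interval.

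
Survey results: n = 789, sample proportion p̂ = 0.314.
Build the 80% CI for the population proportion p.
(0.293, 0.335)

Proportion CI:
SE = √(p̂(1-p̂)/n) = √(0.314 · 0.686 / 789) = 0.01652

z* = 1.282
Margin = z* · SE = 1.282 · 0.01652 = 0.0212

CI: 0.314 ± 0.0212 = (0.293, 0.335)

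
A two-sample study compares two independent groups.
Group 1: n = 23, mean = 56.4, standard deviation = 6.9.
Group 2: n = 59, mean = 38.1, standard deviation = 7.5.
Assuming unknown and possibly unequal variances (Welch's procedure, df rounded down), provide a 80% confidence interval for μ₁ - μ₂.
(16.04, 20.56)

Difference: x̄₁ - x̄₂ = 18.30
SE = √(s₁²/n₁ + s₂²/n₂) = √(6.9²/23 + 7.5²/59) = 1.7388
df = 43.44 → 43 (Welch–Satterthwaite, rounded down)
t* = 1.302

CI: 18.30 ± 1.302 · 1.7388 = 18.30 ± 2.26 = (16.04, 20.56)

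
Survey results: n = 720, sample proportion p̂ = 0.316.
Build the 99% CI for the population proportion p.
(0.271, 0.361)

Proportion CI:
SE = √(p̂(1-p̂)/n) = √(0.316 · 0.684 / 720) = 0.01733

z* = 2.576
Margin = z* · SE = 2.576 · 0.01733 = 0.0446

CI: 0.316 ± 0.0446 = (0.271, 0.361)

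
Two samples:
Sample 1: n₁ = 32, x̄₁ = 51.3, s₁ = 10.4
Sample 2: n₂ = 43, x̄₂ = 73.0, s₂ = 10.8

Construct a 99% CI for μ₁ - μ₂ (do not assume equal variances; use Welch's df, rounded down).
(-28.24, -15.16)

Difference: x̄₁ - x̄₂ = -21.70
SE = √(s₁²/n₁ + s₂²/n₂) = √(10.4²/32 + 10.8²/43) = 2.4683
df = 68.27 → 68 (Welch–Satterthwaite, rounded down)
t* = 2.650

CI: -21.70 ± 2.650 · 2.4683 = -21.70 ± 6.54 = (-28.24, -15.16)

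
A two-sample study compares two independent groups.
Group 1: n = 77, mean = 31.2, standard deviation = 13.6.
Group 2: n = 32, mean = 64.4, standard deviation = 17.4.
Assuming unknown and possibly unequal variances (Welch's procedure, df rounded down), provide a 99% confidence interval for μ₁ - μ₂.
(-42.45, -23.95)

Difference: x̄₁ - x̄₂ = -33.20
SE = √(s₁²/n₁ + s₂²/n₂) = √(13.6²/77 + 17.4²/32) = 3.4443
df = 47.49 → 47 (Welch–Satterthwaite, rounded down)
t* = 2.685

CI: -33.20 ± 2.685 · 3.4443 = -33.20 ± 9.25 = (-42.45, -23.95)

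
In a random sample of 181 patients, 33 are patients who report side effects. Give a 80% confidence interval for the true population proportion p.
(0.146, 0.219)

Proportion CI:
p̂ = 33/181 = 0.18232
SE = √(p̂(1-p̂)/n) = √(0.18232 · 0.81768 / 181) = 0.02870

z* = 1.282
Margin = z* · SE = 1.282 · 0.02870 = 0.0368

CI: 0.18232 ± 0.0368 = (0.146, 0.219)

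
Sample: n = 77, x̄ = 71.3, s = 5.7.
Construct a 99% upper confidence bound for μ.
μ ≤ 72.84

Upper bound (one-sided):
t* = 2.376 (one-sided for 99%)
Upper bound = x̄ + t* · s/√n = 71.3 + 2.376 · 5.7/√77 = 72.84

We are 99% confident that μ ≤ 72.84.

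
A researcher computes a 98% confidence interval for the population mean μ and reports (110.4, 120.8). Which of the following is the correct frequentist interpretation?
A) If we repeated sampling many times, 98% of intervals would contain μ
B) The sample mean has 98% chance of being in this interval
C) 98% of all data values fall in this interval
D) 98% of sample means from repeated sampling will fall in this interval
A

A) Correct — this is the frequentist long-run coverage interpretation.
B) Wrong — x̄ is observed and sits in the interval by construction.
C) Wrong — a CI is about the parameter μ, not individual data values.
D) Wrong — coverage applies to intervals containing μ, not to future x̄ values.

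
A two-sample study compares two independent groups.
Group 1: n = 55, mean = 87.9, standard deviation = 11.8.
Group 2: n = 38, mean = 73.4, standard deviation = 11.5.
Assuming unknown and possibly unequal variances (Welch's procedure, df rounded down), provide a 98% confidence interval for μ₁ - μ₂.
(8.68, 20.32)

Difference: x̄₁ - x̄₂ = 14.50
SE = √(s₁²/n₁ + s₂²/n₂) = √(11.8²/55 + 11.5²/38) = 2.4519
df = 81.03 → 81 (Welch–Satterthwaite, rounded down)
t* = 2.373

CI: 14.50 ± 2.373 · 2.4519 = 14.50 ± 5.82 = (8.68, 20.32)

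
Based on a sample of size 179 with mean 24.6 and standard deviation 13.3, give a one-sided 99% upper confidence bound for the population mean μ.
μ ≤ 26.93

Upper bound (one-sided):
t* = 2.347 (one-sided for 99%)
Upper bound = x̄ + t* · s/√n = 24.6 + 2.347 · 13.3/√179 = 26.93

We are 99% confident that μ ≤ 26.93.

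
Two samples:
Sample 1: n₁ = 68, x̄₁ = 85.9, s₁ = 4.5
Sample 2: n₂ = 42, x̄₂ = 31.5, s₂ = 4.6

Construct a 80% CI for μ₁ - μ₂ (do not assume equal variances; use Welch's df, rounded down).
(53.24, 55.56)

Difference: x̄₁ - x̄₂ = 54.40
SE = √(s₁²/n₁ + s₂²/n₂) = √(4.5²/68 + 4.6²/42) = 0.8953
df = 85.51 → 85 (Welch–Satterthwaite, rounded down)
t* = 1.292

CI: 54.40 ± 1.292 · 0.8953 = 54.40 ± 1.16 = (53.24, 55.56)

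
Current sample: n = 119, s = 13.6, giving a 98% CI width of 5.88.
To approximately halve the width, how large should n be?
n ≈ 476

CI width ∝ 1/√n
To reduce width by factor 2, need √n to grow by 2 → need 2² = 4 times as many samples.

Current: n = 119, width = 5.88
New: n = 476, width ≈ 2.91

Width reduced by factor of 5.88/2.91 = 2.02.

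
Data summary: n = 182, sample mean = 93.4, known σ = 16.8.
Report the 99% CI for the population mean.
(90.19, 96.61)

z-interval (σ known):
z* = 2.576 for 99% confidence

Margin of error = z* · σ/√n = 2.576 · 16.8/√182 = 3.21

CI: (93.4 - 3.21, 93.4 + 3.21) = (90.19, 96.61)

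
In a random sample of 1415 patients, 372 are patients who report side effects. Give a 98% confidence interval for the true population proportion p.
(0.236, 0.290)

Proportion CI:
p̂ = 372/1415 = 0.26290
SE = √(p̂(1-p̂)/n) = √(0.26290 · 0.73710 / 1415) = 0.01170

z* = 2.326
Margin = z* · SE = 2.326 · 0.01170 = 0.0272

CI: 0.26290 ± 0.0272 = (0.236, 0.290)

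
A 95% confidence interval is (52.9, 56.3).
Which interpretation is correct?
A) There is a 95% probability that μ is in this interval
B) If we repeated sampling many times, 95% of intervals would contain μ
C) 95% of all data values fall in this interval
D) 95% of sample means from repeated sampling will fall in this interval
B

A) Wrong — μ is fixed; the randomness lives in the interval, not in μ.
B) Correct — this is the frequentist long-run coverage interpretation.
C) Wrong — a CI is about the parameter μ, not individual data values.
D) Wrong — coverage applies to intervals containing μ, not to future x̄ values.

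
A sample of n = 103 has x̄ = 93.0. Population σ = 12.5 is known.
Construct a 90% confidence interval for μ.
(90.97, 95.03)

z-interval (σ known):
z* = 1.645 for 90% confidence

Margin of error = z* · σ/√n = 1.645 · 12.5/√103 = 2.03

CI: (93.0 - 2.03, 93.0 + 2.03) = (90.97, 95.03)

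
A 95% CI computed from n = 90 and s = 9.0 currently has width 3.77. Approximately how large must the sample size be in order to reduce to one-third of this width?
n ≈ 810

CI width ∝ 1/√n
To reduce width by factor 3, need √n to grow by 3 → need 3² = 9 times as many samples.

Current: n = 90, width = 3.77
New: n = 810, width ≈ 1.24

Width reduced by factor of 3.77/1.24 = 3.04.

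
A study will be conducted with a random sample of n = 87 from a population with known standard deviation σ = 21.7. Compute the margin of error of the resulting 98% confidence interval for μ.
Margin of error = 5.41

Margin of error = z* · σ/√n
= 2.326 · 21.7/√87
= 2.326 · 21.7/9.3274
= 5.41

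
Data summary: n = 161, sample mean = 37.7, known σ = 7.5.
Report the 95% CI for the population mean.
(36.54, 38.86)

z-interval (σ known):
z* = 1.960 for 95% confidence

Margin of error = z* · σ/√n = 1.960 · 7.5/√161 = 1.16

CI: (37.7 - 1.16, 37.7 + 1.16) = (36.54, 38.86)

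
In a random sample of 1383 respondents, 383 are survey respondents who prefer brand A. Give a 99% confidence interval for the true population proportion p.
(0.246, 0.308)

Proportion CI:
p̂ = 383/1383 = 0.27693
SE = √(p̂(1-p̂)/n) = √(0.27693 · 0.72307 / 1383) = 0.01203

z* = 2.576
Margin = z* · SE = 2.576 · 0.01203 = 0.0310

CI: 0.27693 ± 0.0310 = (0.246, 0.308)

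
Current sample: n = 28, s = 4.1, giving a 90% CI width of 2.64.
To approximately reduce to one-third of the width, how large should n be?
n ≈ 252

CI width ∝ 1/√n
To reduce width by factor 3, need √n to grow by 3 → need 3² = 9 times as many samples.

Current: n = 28, width = 2.64
New: n = 252, width ≈ 0.85

Width reduced by factor of 2.64/0.85 = 3.11.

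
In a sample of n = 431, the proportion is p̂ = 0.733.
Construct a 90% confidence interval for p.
(0.698, 0.768)

Proportion CI:
SE = √(p̂(1-p̂)/n) = √(0.733 · 0.267 / 431) = 0.02131

z* = 1.645
Margin = z* · SE = 1.645 · 0.02131 = 0.0351

CI: 0.733 ± 0.0351 = (0.698, 0.768)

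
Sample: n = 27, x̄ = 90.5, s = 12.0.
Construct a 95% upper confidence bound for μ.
μ ≤ 94.44

Upper bound (one-sided):
t* = 1.706 (one-sided for 95%)
Upper bound = x̄ + t* · s/√n = 90.5 + 1.706 · 12.0/√27 = 94.44

We are 95% confident that μ ≤ 94.44.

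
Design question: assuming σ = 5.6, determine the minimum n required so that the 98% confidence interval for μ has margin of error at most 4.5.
n ≥ 9

For margin E ≤ 4.5:
n ≥ (z* · σ / E)²
n ≥ (2.326 · 5.6 / 4.5)²
n ≥ 8.38

Minimum n = 9 (rounding up)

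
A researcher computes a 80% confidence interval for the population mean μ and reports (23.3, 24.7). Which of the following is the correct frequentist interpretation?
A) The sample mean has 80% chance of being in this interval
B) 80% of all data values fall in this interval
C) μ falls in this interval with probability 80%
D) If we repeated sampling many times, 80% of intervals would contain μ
D

A) Wrong — x̄ is observed and sits in the interval by construction.
B) Wrong — a CI is about the parameter μ, not individual data values.
C) Wrong — μ is fixed; the randomness lives in the interval, not in μ.
D) Correct — this is the frequentist long-run coverage interpretation.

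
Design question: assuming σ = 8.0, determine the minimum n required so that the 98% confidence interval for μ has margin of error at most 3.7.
n ≥ 26

For margin E ≤ 3.7:
n ≥ (z* · σ / E)²
n ≥ (2.326 · 8.0 / 3.7)²
n ≥ 25.29

Minimum n = 26 (rounding up)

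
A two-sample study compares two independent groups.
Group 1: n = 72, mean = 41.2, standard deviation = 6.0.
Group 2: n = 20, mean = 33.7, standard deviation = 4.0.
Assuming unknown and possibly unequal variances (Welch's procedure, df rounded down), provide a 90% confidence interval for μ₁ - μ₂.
(5.59, 9.41)

Difference: x̄₁ - x̄₂ = 7.50
SE = √(s₁²/n₁ + s₂²/n₂) = √(6.0²/72 + 4.0²/20) = 1.1402
df = 45.42 → 45 (Welch–Satterthwaite, rounded down)
t* = 1.679

CI: 7.50 ± 1.679 · 1.1402 = 7.50 ± 1.91 = (5.59, 9.41)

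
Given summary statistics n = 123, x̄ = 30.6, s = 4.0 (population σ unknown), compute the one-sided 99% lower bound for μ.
μ ≥ 29.75

Lower bound (one-sided):
t* = 2.357 (one-sided for 99%)
Lower bound = x̄ - t* · s/√n = 30.6 - 2.357 · 4.0/√123 = 29.75

We are 99% confident that μ ≥ 29.75.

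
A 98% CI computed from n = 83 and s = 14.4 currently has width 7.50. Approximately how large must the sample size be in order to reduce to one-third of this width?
n ≈ 747

CI width ∝ 1/√n
To reduce width by factor 3, need √n to grow by 3 → need 3² = 9 times as many samples.

Current: n = 83, width = 7.50
New: n = 747, width ≈ 2.46

Width reduced by factor of 7.50/2.46 = 3.05.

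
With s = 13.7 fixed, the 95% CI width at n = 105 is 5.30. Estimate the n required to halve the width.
n ≈ 420

CI width ∝ 1/√n
To reduce width by factor 2, need √n to grow by 2 → need 2² = 4 times as many samples.

Current: n = 105, width = 5.30
New: n = 420, width ≈ 2.63

Width reduced by factor of 5.30/2.63 = 2.02.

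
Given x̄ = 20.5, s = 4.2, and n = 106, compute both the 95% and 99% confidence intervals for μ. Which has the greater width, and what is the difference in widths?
99% CI is wider by 0.52

df = 105
95% CI: t* = 1.983, (19.69, 21.31), width = 2 · t* · s/√n = 1.62
99% CI: t* = 2.623, (19.43, 21.57), width = 2 · t* · s/√n = 2.14

The 99% CI is wider by 2.14 - 1.62 = 0.52.
Higher confidence requires a wider interval.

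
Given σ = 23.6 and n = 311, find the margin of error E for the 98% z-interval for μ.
Margin of error = 3.11

Margin of error = z* · σ/√n
= 2.326 · 23.6/√311
= 2.326 · 23.6/17.6352
= 3.11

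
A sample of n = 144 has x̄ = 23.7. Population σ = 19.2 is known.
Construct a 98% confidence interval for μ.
(19.98, 27.42)

z-interval (σ known):
z* = 2.326 for 98% confidence

Margin of error = z* · σ/√n = 2.326 · 19.2/√144 = 3.72

CI: (23.7 - 3.72, 23.7 + 3.72) = (19.98, 27.42)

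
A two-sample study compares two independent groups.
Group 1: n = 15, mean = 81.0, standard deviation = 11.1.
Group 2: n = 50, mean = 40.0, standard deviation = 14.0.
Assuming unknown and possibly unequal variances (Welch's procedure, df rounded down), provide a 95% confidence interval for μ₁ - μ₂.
(33.87, 48.13)

Difference: x̄₁ - x̄₂ = 41.00
SE = √(s₁²/n₁ + s₂²/n₂) = √(11.1²/15 + 14.0²/50) = 3.4834
df = 28.68 → 28 (Welch–Satterthwaite, rounded down)
t* = 2.048

CI: 41.00 ± 2.048 · 3.4834 = 41.00 ± 7.13 = (33.87, 48.13)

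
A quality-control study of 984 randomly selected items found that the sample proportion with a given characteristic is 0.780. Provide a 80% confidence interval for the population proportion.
(0.763, 0.797)

Proportion CI:
SE = √(p̂(1-p̂)/n) = √(0.780 · 0.220 / 984) = 0.01321

z* = 1.282
Margin = z* · SE = 1.282 · 0.01321 = 0.0169

CI: 0.780 ± 0.0169 = (0.763, 0.797)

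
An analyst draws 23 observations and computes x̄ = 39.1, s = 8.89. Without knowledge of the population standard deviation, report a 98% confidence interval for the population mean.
(34.45, 43.75)

t-interval (σ unknown):
df = n - 1 = 22
t* = 2.508 for 98% confidence

Margin of error = t* · s/√n = 2.508 · 8.89/√23 = 4.65

CI: (34.45, 43.75)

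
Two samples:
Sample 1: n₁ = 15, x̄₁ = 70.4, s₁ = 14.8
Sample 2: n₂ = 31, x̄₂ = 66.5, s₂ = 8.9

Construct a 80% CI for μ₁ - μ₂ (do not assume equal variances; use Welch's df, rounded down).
(-1.60, 9.40)

Difference: x̄₁ - x̄₂ = 3.90
SE = √(s₁²/n₁ + s₂²/n₂) = √(14.8²/15 + 8.9²/31) = 4.1422
df = 19.06 → 19 (Welch–Satterthwaite, rounded down)
t* = 1.328

CI: 3.90 ± 1.328 · 4.1422 = 3.90 ± 5.50 = (-1.60, 9.40)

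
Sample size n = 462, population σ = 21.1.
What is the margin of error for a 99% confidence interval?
Margin of error = 2.53

Margin of error = z* · σ/√n
= 2.576 · 21.1/√462
= 2.576 · 21.1/21.4942
= 2.53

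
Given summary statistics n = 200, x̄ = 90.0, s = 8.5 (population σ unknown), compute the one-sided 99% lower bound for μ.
μ ≥ 88.59

Lower bound (one-sided):
t* = 2.345 (one-sided for 99%)
Lower bound = x̄ - t* · s/√n = 90.0 - 2.345 · 8.5/√200 = 88.59

We are 99% confident that μ ≥ 88.59.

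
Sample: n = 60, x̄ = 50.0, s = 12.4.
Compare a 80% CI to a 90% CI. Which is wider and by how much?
90% CI is wider by 1.20

df = 59
80% CI: t* = 1.296, (47.93, 52.07), width = 2 · t* · s/√n = 4.15
90% CI: t* = 1.671, (47.33, 52.67), width = 2 · t* · s/√n = 5.35

The 90% CI is wider by 5.35 - 4.15 = 1.20.
Higher confidence requires a wider interval.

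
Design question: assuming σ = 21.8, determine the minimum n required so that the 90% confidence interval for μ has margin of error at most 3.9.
n ≥ 85

For margin E ≤ 3.9:
n ≥ (z* · σ / E)²
n ≥ (1.645 · 21.8 / 3.9)²
n ≥ 84.55

Minimum n = 85 (rounding up)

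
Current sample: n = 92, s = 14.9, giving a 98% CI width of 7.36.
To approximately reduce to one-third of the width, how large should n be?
n ≈ 828

CI width ∝ 1/√n
To reduce width by factor 3, need √n to grow by 3 → need 3² = 9 times as many samples.

Current: n = 92, width = 7.36
New: n = 828, width ≈ 2.41

Width reduced by factor of 7.36/2.41 = 3.05.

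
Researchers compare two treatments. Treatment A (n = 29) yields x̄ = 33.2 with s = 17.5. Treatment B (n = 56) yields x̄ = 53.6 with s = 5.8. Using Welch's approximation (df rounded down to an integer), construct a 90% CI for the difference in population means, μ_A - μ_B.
(-26.07, -14.73)

Difference: x̄₁ - x̄₂ = -20.40
SE = √(s₁²/n₁ + s₂²/n₂) = √(17.5²/29 + 5.8²/56) = 3.3408
df = 31.22 → 31 (Welch–Satterthwaite, rounded down)
t* = 1.696

CI: -20.40 ± 1.696 · 3.3408 = -20.40 ± 5.67 = (-26.07, -14.73)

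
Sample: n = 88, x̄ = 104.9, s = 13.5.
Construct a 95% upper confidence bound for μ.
μ ≤ 107.29

Upper bound (one-sided):
t* = 1.663 (one-sided for 95%)
Upper bound = x̄ + t* · s/√n = 104.9 + 1.663 · 13.5/√88 = 107.29

We are 95% confident that μ ≤ 107.29.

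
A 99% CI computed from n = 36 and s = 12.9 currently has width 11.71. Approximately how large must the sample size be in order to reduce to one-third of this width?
n ≈ 324

CI width ∝ 1/√n
To reduce width by factor 3, need √n to grow by 3 → need 3² = 9 times as many samples.

Current: n = 36, width = 11.71
New: n = 324, width ≈ 3.71

Width reduced by factor of 11.71/3.71 = 3.16.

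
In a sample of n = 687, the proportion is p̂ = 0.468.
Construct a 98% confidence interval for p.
(0.424, 0.512)

Proportion CI:
SE = √(p̂(1-p̂)/n) = √(0.468 · 0.532 / 687) = 0.01904

z* = 2.326
Margin = z* · SE = 2.326 · 0.01904 = 0.0443

CI: 0.468 ± 0.0443 = (0.424, 0.512)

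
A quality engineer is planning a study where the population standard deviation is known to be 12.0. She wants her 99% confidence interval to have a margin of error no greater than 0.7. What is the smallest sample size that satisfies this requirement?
n ≥ 1951

For margin E ≤ 0.7:
n ≥ (z* · σ / E)²
n ≥ (2.576 · 12.0 / 0.7)²
n ≥ 1950.11

Minimum n = 1951 (rounding up)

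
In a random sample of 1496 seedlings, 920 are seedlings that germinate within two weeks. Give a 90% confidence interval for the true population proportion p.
(0.594, 0.636)

Proportion CI:
p̂ = 920/1496 = 0.61497
SE = √(p̂(1-p̂)/n) = √(0.61497 · 0.38503 / 1496) = 0.01258

z* = 1.645
Margin = z* · SE = 1.645 · 0.01258 = 0.0207

CI: 0.61497 ± 0.0207 = (0.594, 0.636)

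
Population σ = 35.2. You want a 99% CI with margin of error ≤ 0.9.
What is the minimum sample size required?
n ≥ 10151

For margin E ≤ 0.9:
n ≥ (z* · σ / E)²
n ≥ (2.576 · 35.2 / 0.9)²
n ≥ 10150.61

Minimum n = 10151 (rounding up)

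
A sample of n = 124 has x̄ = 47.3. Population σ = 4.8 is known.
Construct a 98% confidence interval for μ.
(46.30, 48.30)

z-interval (σ known):
z* = 2.326 for 98% confidence

Margin of error = z* · σ/√n = 2.326 · 4.8/√124 = 1.00

CI: (47.3 - 1.00, 47.3 + 1.00) = (46.30, 48.30)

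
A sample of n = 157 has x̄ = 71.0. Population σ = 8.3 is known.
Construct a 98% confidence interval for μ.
(69.46, 72.54)

z-interval (σ known):
z* = 2.326 for 98% confidence

Margin of error = z* · σ/√n = 2.326 · 8.3/√157 = 1.54

CI: (71.0 - 1.54, 71.0 + 1.54) = (69.46, 72.54)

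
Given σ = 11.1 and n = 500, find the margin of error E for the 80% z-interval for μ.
Margin of error = 0.64

Margin of error = z* · σ/√n
= 1.282 · 11.1/√500
= 1.282 · 11.1/22.3607
= 0.64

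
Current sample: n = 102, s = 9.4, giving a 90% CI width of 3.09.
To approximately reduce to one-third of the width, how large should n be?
n ≈ 918

CI width ∝ 1/√n
To reduce width by factor 3, need √n to grow by 3 → need 3² = 9 times as many samples.

Current: n = 102, width = 3.09
New: n = 918, width ≈ 1.02

Width reduced by factor of 3.09/1.02 = 3.03.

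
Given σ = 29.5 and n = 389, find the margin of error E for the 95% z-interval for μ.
Margin of error = 2.93

Margin of error = z* · σ/√n
= 1.960 · 29.5/√389
= 1.960 · 29.5/19.7231
= 2.93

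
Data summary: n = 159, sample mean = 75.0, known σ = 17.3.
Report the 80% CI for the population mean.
(73.24, 76.76)

z-interval (σ known):
z* = 1.282 for 80% confidence

Margin of error = z* · σ/√n = 1.282 · 17.3/√159 = 1.76

CI: (75.0 - 1.76, 75.0 + 1.76) = (73.24, 76.76)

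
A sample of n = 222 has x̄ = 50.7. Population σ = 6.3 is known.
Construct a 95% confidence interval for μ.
(49.87, 51.53)

z-interval (σ known):
z* = 1.960 for 95% confidence

Margin of error = z* · σ/√n = 1.960 · 6.3/√222 = 0.83

CI: (50.7 - 0.83, 50.7 + 0.83) = (49.87, 51.53)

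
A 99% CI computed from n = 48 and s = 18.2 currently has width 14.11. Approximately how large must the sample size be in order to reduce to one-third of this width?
n ≈ 432

CI width ∝ 1/√n
To reduce width by factor 3, need √n to grow by 3 → need 3² = 9 times as many samples.

Current: n = 48, width = 14.11
New: n = 432, width ≈ 4.53

Width reduced by factor of 14.11/4.53 = 3.11.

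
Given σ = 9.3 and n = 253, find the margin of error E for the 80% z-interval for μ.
Margin of error = 0.75

Margin of error = z* · σ/√n
= 1.282 · 9.3/√253
= 1.282 · 9.3/15.9060
= 0.75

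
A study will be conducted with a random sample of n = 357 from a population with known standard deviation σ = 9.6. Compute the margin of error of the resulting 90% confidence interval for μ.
Margin of error = 0.84

Margin of error = z* · σ/√n
= 1.645 · 9.6/√357
= 1.645 · 9.6/18.8944
= 0.84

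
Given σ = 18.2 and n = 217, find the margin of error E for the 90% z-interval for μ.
Margin of error = 2.03

Margin of error = z* · σ/√n
= 1.645 · 18.2/√217
= 1.645 · 18.2/14.7309
= 2.03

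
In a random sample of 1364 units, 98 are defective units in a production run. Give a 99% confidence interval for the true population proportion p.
(0.054, 0.090)

Proportion CI:
p̂ = 98/1364 = 0.07185
SE = √(p̂(1-p̂)/n) = √(0.07185 · 0.92815 / 1364) = 0.00699

z* = 2.576
Margin = z* · SE = 2.576 · 0.00699 = 0.0180

CI: 0.07185 ± 0.0180 = (0.054, 0.090)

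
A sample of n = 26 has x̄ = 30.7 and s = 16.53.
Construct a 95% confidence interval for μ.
(24.02, 37.38)

t-interval (σ unknown):
df = n - 1 = 25
t* = 2.060 for 95% confidence

Margin of error = t* · s/√n = 2.060 · 16.53/√26 = 6.68

CI: (24.02, 37.38)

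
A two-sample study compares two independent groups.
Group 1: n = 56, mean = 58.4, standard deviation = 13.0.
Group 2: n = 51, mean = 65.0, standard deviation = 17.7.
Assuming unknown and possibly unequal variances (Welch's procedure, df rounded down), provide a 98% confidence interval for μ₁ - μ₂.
(-13.77, 0.57)

Difference: x̄₁ - x̄₂ = -6.60
SE = √(s₁²/n₁ + s₂²/n₂) = √(13.0²/56 + 17.7²/51) = 3.0267
df = 91.19 → 91 (Welch–Satterthwaite, rounded down)
t* = 2.368

CI: -6.60 ± 2.368 · 3.0267 = -6.60 ± 7.17 = (-13.77, 0.57)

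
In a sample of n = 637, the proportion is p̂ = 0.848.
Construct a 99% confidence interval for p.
(0.811, 0.885)

Proportion CI:
SE = √(p̂(1-p̂)/n) = √(0.848 · 0.152 / 637) = 0.01422

z* = 2.576
Margin = z* · SE = 2.576 · 0.01422 = 0.0366

CI: 0.848 ± 0.0366 = (0.811, 0.885)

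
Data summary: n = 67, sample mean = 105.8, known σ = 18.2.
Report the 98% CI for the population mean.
(100.63, 110.97)

z-interval (σ known):
z* = 2.326 for 98% confidence

Margin of error = z* · σ/√n = 2.326 · 18.2/√67 = 5.17

CI: (105.8 - 5.17, 105.8 + 5.17) = (100.63, 110.97)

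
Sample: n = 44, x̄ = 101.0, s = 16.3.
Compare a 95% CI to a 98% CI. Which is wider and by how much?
98% CI is wider by 1.96

df = 43
95% CI: t* = 2.017, (96.04, 105.96), width = 2 · t* · s/√n = 9.91
98% CI: t* = 2.416, (95.06, 106.94), width = 2 · t* · s/√n = 11.87

The 98% CI is wider by 11.87 - 9.91 = 1.96.
Higher confidence requires a wider interval.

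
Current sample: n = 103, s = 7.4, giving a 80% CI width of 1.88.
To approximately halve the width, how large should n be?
n ≈ 412

CI width ∝ 1/√n
To reduce width by factor 2, need √n to grow by 2 → need 2² = 4 times as many samples.

Current: n = 103, width = 1.88
New: n = 412, width ≈ 0.94

Width reduced by factor of 1.88/0.94 = 2.00.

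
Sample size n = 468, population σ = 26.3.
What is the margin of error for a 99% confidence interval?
Margin of error = 3.13

Margin of error = z* · σ/√n
= 2.576 · 26.3/√468
= 2.576 · 26.3/21.6333
= 3.13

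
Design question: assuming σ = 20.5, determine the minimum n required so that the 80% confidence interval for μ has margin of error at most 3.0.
n ≥ 77

For margin E ≤ 3.0:
n ≥ (z* · σ / E)²
n ≥ (1.282 · 20.5 / 3.0)²
n ≥ 76.74

Minimum n = 77 (rounding up)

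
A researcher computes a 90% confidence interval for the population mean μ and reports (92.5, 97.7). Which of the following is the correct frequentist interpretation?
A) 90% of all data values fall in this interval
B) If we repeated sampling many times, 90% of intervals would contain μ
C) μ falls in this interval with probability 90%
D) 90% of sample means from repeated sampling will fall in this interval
B

A) Wrong — a CI is about the parameter μ, not individual data values.
B) Correct — this is the frequentist long-run coverage interpretation.
C) Wrong — μ is fixed; the randomness lives in the interval, not in μ.
D) Wrong — coverage applies to intervals containing μ, not to future x̄ values.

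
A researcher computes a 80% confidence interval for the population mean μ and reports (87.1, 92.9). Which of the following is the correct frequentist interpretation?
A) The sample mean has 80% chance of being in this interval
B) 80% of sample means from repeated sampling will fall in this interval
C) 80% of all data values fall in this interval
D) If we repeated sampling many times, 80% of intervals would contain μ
D

A) Wrong — x̄ is observed and sits in the interval by construction.
B) Wrong — coverage applies to intervals containing μ, not to future x̄ values.
C) Wrong — a CI is about the parameter μ, not individual data values.
D) Correct — this is the frequentist long-run coverage interpretation.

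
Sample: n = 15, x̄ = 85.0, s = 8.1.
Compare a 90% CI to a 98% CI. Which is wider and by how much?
98% CI is wider by 3.61

df = 14
90% CI: t* = 1.761, (81.32, 88.68), width = 2 · t* · s/√n = 7.37
98% CI: t* = 2.624, (79.51, 90.49), width = 2 · t* · s/√n = 10.98

The 98% CI is wider by 10.98 - 7.37 = 3.61.
Higher confidence requires a wider interval.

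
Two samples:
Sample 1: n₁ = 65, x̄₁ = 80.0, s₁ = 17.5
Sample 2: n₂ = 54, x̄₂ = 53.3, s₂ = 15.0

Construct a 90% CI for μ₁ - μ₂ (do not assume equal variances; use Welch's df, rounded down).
(21.76, 31.64)

Difference: x̄₁ - x̄₂ = 26.70
SE = √(s₁²/n₁ + s₂²/n₂) = √(17.5²/65 + 15.0²/54) = 2.9796
df = 116.87 → 116 (Welch–Satterthwaite, rounded down)
t* = 1.658

CI: 26.70 ± 1.658 · 2.9796 = 26.70 ± 4.94 = (21.76, 31.64)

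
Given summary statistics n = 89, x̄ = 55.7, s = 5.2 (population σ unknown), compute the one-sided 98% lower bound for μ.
μ ≥ 54.55

Lower bound (one-sided):
t* = 2.085 (one-sided for 98%)
Lower bound = x̄ - t* · s/√n = 55.7 - 2.085 · 5.2/√89 = 54.55

We are 98% confident that μ ≥ 54.55.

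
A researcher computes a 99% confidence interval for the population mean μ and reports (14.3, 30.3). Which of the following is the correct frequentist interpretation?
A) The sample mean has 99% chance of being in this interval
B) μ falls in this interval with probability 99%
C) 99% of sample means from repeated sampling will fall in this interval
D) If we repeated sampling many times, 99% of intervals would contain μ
D

A) Wrong — x̄ is observed and sits in the interval by construction.
B) Wrong — μ is fixed; the randomness lives in the interval, not in μ.
C) Wrong — coverage applies to intervals containing μ, not to future x̄ values.
D) Correct — this is the frequentist long-run coverage interpretation.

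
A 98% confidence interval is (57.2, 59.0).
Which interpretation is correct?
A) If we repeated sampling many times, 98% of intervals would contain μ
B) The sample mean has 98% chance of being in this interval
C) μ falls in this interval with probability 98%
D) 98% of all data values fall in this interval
A

A) Correct — this is the frequentist long-run coverage interpretation.
B) Wrong — x̄ is observed and sits in the interval by construction.
C) Wrong — μ is fixed; the randomness lives in the interval, not in μ.
D) Wrong — a CI is about the parameter μ, not individual data values.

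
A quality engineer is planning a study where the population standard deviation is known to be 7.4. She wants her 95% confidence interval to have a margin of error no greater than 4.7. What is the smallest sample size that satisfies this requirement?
n ≥ 10

For margin E ≤ 4.7:
n ≥ (z* · σ / E)²
n ≥ (1.960 · 7.4 / 4.7)²
n ≥ 9.52

Minimum n = 10 (rounding up)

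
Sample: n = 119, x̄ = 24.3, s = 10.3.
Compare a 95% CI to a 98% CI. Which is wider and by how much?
98% CI is wider by 0.71

df = 118
95% CI: t* = 1.980, (22.43, 26.17), width = 2 · t* · s/√n = 3.74
98% CI: t* = 2.358, (22.07, 26.53), width = 2 · t* · s/√n = 4.45

The 98% CI is wider by 4.45 - 3.74 = 0.71.
Higher confidence requires a wider interval.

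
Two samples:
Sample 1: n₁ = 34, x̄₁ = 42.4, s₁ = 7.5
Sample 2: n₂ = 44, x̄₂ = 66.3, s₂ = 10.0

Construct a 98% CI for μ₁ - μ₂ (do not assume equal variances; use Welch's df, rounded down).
(-28.61, -19.19)

Difference: x̄₁ - x̄₂ = -23.90
SE = √(s₁²/n₁ + s₂²/n₂) = √(7.5²/34 + 10.0²/44) = 1.9817
df = 75.95 → 75 (Welch–Satterthwaite, rounded down)
t* = 2.377

CI: -23.90 ± 2.377 · 1.9817 = -23.90 ± 4.71 = (-28.61, -19.19)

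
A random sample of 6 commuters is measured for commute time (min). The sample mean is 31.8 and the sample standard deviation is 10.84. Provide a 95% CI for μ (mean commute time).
(20.42, 43.18)

t-interval (σ unknown):
df = n - 1 = 5
t* = 2.571 for 95% confidence

Margin of error = t* · s/√n = 2.571 · 10.84/√6 = 11.38

CI: (20.42, 43.18)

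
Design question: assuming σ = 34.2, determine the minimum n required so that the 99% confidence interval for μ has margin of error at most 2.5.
n ≥ 1242

For margin E ≤ 2.5:
n ≥ (z* · σ / E)²
n ≥ (2.576 · 34.2 / 2.5)²
n ≥ 1241.84

Minimum n = 1242 (rounding up)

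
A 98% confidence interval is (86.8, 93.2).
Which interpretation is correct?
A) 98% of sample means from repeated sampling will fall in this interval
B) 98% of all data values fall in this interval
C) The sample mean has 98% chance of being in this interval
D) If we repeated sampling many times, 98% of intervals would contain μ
D

A) Wrong — coverage applies to intervals containing μ, not to future x̄ values.
B) Wrong — a CI is about the parameter μ, not individual data values.
C) Wrong — x̄ is observed and sits in the interval by construction.
D) Correct — this is the frequentist long-run coverage interpretation.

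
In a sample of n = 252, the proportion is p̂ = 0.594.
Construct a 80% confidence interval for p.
(0.554, 0.634)

Proportion CI:
SE = √(p̂(1-p̂)/n) = √(0.594 · 0.406 / 252) = 0.03094

z* = 1.282
Margin = z* · SE = 1.282 · 0.03094 = 0.0397

CI: 0.594 ± 0.0397 = (0.554, 0.634)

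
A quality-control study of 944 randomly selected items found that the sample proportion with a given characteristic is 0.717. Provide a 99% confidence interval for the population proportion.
(0.679, 0.755)

Proportion CI:
SE = √(p̂(1-p̂)/n) = √(0.717 · 0.283 / 944) = 0.01466

z* = 2.576
Margin = z* · SE = 2.576 · 0.01466 = 0.0378

CI: 0.717 ± 0.0378 = (0.679, 0.755)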